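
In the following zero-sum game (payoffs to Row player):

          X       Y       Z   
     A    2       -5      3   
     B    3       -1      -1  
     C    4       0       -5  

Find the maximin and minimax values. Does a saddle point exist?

Maximin = -1, Minimax = 0, Saddle: False

Work:
Row minimums: [-5, -1, -5] → maximin = -1
Column maximums: [4, 0, 3] → minimax = 0
No saddle point (maximin ≠ minimax). Mixed strategy needed.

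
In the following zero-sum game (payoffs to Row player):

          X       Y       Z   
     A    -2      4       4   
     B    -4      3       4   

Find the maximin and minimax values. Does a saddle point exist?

Maximin = -2, Minimax = -2, Saddle: True

Work:
Row minimums: [-2, -4] → maximin = -2
Column maximums: [-2, 4, 4] → minimax = -2
Saddle point exists! Game value = -2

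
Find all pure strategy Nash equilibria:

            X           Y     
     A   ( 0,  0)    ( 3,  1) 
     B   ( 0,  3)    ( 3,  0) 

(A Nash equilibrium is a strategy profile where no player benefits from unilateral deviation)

Nash equilibrium: (A, Y), (B, X)

Work:
Best responses:
  P1 vs X: payoffs [0, 0] → best response A/B (payoff 0)
  P1 vs Y: payoffs [3, 3] → best response A/B (payoff 3)
  P2 vs A: payoffs [0, 1] → best response Y (payoff 1)
  P2 vs B: payoffs [3, 0] → best response X (payoff 3)
Mutual best responses: (A,Y), (B,X) → Nash equilibria.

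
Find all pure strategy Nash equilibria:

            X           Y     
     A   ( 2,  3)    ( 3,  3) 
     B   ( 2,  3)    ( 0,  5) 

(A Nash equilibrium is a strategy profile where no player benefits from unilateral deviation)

Nash equilibrium: (A, X), (A, Y)

Work:
Best responses:
  P1 vs X: payoffs [2, 2] → best response A/B (payoff 2)
  P1 vs Y: payoffs [3, 0] → best response A (payoff 3)
  P2 vs A: payoffs [3, 3] → best response X/Y (payoff 3)
  P2 vs B: payoffs [3, 5] → best response Y (payoff 5)
Mutual best responses: (A,X), (A,Y) → Nash equilibria.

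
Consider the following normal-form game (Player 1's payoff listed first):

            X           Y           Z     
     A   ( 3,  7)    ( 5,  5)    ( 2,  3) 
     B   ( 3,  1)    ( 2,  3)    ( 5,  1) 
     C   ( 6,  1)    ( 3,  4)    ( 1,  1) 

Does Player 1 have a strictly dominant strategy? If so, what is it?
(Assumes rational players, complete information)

No strictly dominant strategy exists for Player 1

Work:
A strategy strictly dominates another if it gives a strictly higher payoff against every opponent action. Compare each pair of P1's strategies column-by-column:
  A vs B: [3 vs 3, 5 vs 2, 2 vs 5] → A does not strictly dominate B (column X: 3 ≤ 3)
  A vs C: [3 vs 6, 5 vs 3, 2 vs 1] → A does not strictly dominate C (column X: 3 ≤ 6)
  B vs A: [3 vs 3, 2 vs 5, 5 vs 2] → B does not strictly dominate A (column X: 3 ≤ 3)
  B vs C: [3 vs 6, 2 vs 3, 5 vs 1] → B does not strictly dominate C (column X: 3 ≤ 6)
  C vs A: [6 vs 3, 3 vs 5, 1 vs 2] → C does not strictly dominate A (column Y: 3 ≤ 5)
  C vs B: [6 vs 3, 3 vs 2, 1 vs 5] → C does not strictly dominate B (column Z: 1 ≤ 5)
No single strategy strictly dominates all others → no strictly dominant strategy.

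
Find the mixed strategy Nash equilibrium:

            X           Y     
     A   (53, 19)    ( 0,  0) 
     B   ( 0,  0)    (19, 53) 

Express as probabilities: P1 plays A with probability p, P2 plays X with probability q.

p = 0.7361, q = 0.2639

Work:
Find probabilities that make opponent indifferent:
P2 chooses q to make P1 indifferent between A and B
P1 chooses p to make P2 indifferent between X and Y
Mixed NE: P1 plays (A: 0.7361, B: 0.2639), P2 plays (X: 0.2639, Y: 0.7361)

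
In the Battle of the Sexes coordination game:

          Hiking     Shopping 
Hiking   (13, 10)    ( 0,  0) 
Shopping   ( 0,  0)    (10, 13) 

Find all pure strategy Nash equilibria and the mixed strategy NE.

Pure NE: (Hiking, Hiking) and (Shopping, Shopping); Mixed NE: p = 0.5652, q = 0.4348

Work:
Check pure NE:
(Hiking, Hiking): (13, 10) - no unilateral deviation beneficial
(Shopping, Shopping): (10, 13) - no unilateral deviation beneficial
Mixed NE: P1 plays Hiking with p = 0.5652, P2 plays Hiking with q = 0.4348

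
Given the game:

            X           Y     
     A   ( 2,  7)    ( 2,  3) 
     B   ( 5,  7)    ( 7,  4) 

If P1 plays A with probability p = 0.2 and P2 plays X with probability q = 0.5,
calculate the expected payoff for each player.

E[P1] = 5.2, E[P2] = 5.4

Work:
E[P1] = p·q·π₁(A,X) + p·(1-q)·π₁(A,Y) + (1-p)·q·π₁(B,X) + (1-p)·(1-q)·π₁(B,Y)
= 0.2·0.5·2 + 0.2·0.5·2 + 0.8·0.5·5 + 0.8·0.5·7
= 5.2

E[P2] = 5.4 (similar calculation)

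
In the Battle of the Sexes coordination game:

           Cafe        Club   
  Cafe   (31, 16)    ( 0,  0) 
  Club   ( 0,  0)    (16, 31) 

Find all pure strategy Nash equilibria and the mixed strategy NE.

Pure NE: (Cafe, Cafe) and (Club, Club); Mixed NE: p = 0.6596, q = 0.3404

Work:
Check pure NE:
(Cafe, Cafe): (31, 16) - no unilateral deviation beneficial
(Club, Club): (16, 31) - no unilateral deviation beneficial
Mixed NE: P1 plays Cafe with p = 0.6596, P2 plays Cafe with q = 0.3404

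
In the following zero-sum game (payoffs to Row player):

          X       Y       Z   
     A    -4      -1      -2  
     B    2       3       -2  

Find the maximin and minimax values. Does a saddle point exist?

Maximin = -2, Minimax = -2, Saddle: True

Work:
Row minimums: [-4, -2] → maximin = -2
Column maximums: [2, 3, -2] → minimax = -2
Saddle point exists! Game value = -2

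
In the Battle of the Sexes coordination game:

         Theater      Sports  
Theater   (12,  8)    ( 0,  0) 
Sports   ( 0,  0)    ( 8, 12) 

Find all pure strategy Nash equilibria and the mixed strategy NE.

Pure NE: (Theater, Theater) and (Sports, Sports); Mixed NE: p = 0.6, q = 0.4

Work:
Check pure NE:
(Theater, Theater): (12, 8) - no unilateral deviation beneficial
(Sports, Sports): (8, 12) - no unilateral deviation beneficial
Mixed NE: P1 plays Theater with p = 0.6, P2 plays Theater with q = 0.4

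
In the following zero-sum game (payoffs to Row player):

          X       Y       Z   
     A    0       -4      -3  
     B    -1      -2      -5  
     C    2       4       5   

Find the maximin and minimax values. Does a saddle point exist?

Maximin = 2, Minimax = 2, Saddle: True

Work:
Row minimums: [-4, -5, 2] → maximin = 2
Column maximums: [2, 4, 5] → minimax = 2
Saddle point exists! Game value = 2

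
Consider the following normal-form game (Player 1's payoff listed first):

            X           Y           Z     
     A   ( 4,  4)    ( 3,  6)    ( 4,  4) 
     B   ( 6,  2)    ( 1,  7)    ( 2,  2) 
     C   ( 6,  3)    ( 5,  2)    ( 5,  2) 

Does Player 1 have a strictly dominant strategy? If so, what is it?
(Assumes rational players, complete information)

No strictly dominant strategy exists for Player 1

Work:
A strategy strictly dominates another if it gives a strictly higher payoff against every opponent action. Compare each pair of P1's strategies column-by-column:
  A vs B: [4 vs 6, 3 vs 1, 4 vs 2] → A does not strictly dominate B (column X: 4 ≤ 6)
  A vs C: [4 vs 6, 3 vs 5, 4 vs 5] → A does not strictly dominate C (column X: 4 ≤ 6)
  B vs A: [6 vs 4, 1 vs 3, 2 vs 4] → B does not strictly dominate A (column Y: 1 ≤ 3)
  B vs C: [6 vs 6, 1 vs 5, 2 vs 5] → B does not strictly dominate C (column X: 6 ≤ 6)
  C vs A: [6 vs 4, 5 vs 3, 5 vs 4] → C strictly dominates A
  C vs B: [6 vs 6, 5 vs 1, 5 vs 2] → C does not strictly dominate B (column X: 6 ≤ 6)
No single strategy strictly dominates all others → no strictly dominant strategy.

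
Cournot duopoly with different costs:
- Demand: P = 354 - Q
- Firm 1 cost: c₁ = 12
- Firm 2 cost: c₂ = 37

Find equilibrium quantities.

q₁* = 122.33, q₂* = 97.33

Work:
Reaction: q₁ = (354 - 12 - q₂)/2
Reaction: q₂ = (354 - 37 - q₁)/2
Solve simultaneously:
q₁* = (354 - 2×12 + 37)/3 = 122.33
q₂* = (354 - 2×37 + 12)/3 = 97.33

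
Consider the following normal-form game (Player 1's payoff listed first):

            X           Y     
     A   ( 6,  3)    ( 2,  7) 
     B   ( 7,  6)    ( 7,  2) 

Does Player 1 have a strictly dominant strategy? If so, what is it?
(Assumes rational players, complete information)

Yes, Player 1's strictly dominant strategy is B

Work:
A strategy strictly dominates another if it gives a strictly higher payoff against every opponent action. Compare each pair of P1's strategies column-by-column:
  A vs B: [6 vs 7, 2 vs 7] → A does not strictly dominate B (column X: 6 ≤ 7)
  B vs A: [7 vs 6, 7 vs 2] → B strictly dominates A
B strictly dominates every other strategy → strictly dominant.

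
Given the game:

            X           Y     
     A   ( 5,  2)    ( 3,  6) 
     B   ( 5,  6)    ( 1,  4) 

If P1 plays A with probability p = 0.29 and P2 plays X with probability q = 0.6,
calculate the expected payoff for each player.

E[P1] = 3.632, E[P2] = 4.736

Work:
E[P1] = p·q·π₁(A,X) + p·(1-q)·π₁(A,Y) + (1-p)·q·π₁(B,X) + (1-p)·(1-q)·π₁(B,Y)
= 0.29·0.6·5 + 0.29·0.4·3 + 0.71·0.6·5 + 0.71·0.4·1
= 3.632

E[P2] = 4.736 (similar calculation)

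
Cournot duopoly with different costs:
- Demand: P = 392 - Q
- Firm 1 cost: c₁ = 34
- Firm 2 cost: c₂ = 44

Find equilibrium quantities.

q₁* = 122.67, q₂* = 112.67

Work:
Reaction: q₁ = (392 - 34 - q₂)/2
Reaction: q₂ = (392 - 44 - q₁)/2
Solve simultaneously:
q₁* = (392 - 2×34 + 44)/3 = 122.67
q₂* = (392 - 2×44 + 34)/3 = 112.67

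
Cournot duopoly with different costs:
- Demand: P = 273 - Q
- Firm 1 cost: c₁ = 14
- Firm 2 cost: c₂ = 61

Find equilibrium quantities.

q₁* = 102.0, q₂* = 55.0

Work:
Reaction: q₁ = (273 - 14 - q₂)/2
Reaction: q₂ = (273 - 61 - q₁)/2
Solve simultaneously:
q₁* = (273 - 2×14 + 61)/3 = 102.0
q₂* = (273 - 2×61 + 14)/3 = 55.0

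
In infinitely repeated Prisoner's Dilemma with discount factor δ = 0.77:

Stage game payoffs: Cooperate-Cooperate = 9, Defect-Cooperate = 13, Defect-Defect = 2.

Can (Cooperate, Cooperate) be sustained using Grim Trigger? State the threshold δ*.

δ* = 0.3636; since δ = 0.77 ≥ 0.3636, cooperation can be sustained

Work:
For Grim Trigger:
Cooperate forever: 9/(1-δ)
Defect then punished: 13 + 2·δ/(1-δ)
Need: 9/(1-δ) ≥ 13 + 2·δ/(1-δ)
Solving: δ ≥ (T-R)/(T-P) = (13-9)/(13-2) = 0.3636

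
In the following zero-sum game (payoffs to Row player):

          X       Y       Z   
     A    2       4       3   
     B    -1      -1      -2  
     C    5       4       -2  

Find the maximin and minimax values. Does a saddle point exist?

Maximin = 2, Minimax = 3, Saddle: False

Work:
Row minimums: [2, -2, -2] → maximin = 2
Column maximums: [5, 4, 3] → minimax = 3
No saddle point (maximin ≠ minimax). Mixed strategy needed.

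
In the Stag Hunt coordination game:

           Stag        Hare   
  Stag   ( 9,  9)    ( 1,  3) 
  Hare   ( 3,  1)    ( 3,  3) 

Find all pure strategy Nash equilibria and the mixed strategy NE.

Pure NE: (Stag, Stag) and (Hare, Hare); Mixed NE: p = 0.25, q = 0.25

Work:
Check pure NE:
(Stag, Stag): (9, 9) - no unilateral deviation beneficial
(Hare, Hare): (3, 3) - no unilateral deviation beneficial
Mixed NE: P1 plays Stag with p = 0.25, P2 plays Stag with q = 0.25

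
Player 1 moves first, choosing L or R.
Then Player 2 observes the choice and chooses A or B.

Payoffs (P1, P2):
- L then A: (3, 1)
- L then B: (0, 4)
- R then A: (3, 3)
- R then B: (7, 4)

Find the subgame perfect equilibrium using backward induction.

P1 plays R, P2 plays B after L and B after R; Payoff (7, 4)

Work:
Backward induction:
After L: P2 chooses B → P1 gets 0
After R: P2 chooses B → P1 gets 7
P1 chooses R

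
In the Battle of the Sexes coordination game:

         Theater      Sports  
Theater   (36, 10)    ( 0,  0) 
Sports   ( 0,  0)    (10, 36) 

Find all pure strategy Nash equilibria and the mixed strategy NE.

Pure NE: (Theater, Theater) and (Sports, Sports); Mixed NE: p = 0.7826, q = 0.2174

Work:
Check pure NE:
(Theater, Theater): (36, 10) - no unilateral deviation beneficial
(Sports, Sports): (10, 36) - no unilateral deviation beneficial
Mixed NE: P1 plays Theater with p = 0.7826, P2 plays Theater with q = 0.2174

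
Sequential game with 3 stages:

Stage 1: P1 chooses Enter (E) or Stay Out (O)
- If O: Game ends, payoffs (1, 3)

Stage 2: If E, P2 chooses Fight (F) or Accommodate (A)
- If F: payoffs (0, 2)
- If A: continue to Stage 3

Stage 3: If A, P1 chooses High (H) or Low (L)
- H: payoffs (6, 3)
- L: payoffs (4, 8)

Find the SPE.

SPE: (E, A, H); Outcome (6, 3)

Work:
Stage 3: P1 chooses H (6 vs 4)
Stage 2: P2: F->2, A->3 (anticipating H). Choose A
Stage 1: P1: O->1, E->6 (anticipating A, H). Choose E
SPE path: E -> A -> H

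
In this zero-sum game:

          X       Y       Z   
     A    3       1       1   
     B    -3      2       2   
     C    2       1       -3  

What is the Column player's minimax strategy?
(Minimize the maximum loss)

Column should play Y or Z (all achieve the minimum), value = 2

Work:
Column player minimizes Row's maximum payoff:
Column X: max payoff to Row = 3
Column Y: max payoff to Row = 2
Column Z: max payoff to Row = 2
Minimum is 2, achieved by columns Y, Z (tied).
Each of Y or Z is a minimax strategy.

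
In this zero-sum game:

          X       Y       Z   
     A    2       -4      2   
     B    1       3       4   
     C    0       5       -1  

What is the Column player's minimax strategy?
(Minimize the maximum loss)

Column should play X, value = 2

Work:
Column player minimizes Row's maximum payoff:
Column X: max payoff to Row = 2
Column Y: max payoff to Row = 5
Column Z: max payoff to Row = 4
Minimum is 2, achieved by column X.
Minimax strategy: X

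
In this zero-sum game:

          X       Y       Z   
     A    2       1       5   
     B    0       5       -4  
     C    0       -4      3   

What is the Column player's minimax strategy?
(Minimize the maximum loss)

Column should play X, value = 2

Work:
Column player minimizes Row's maximum payoff:
Column X: max payoff to Row = 2
Column Y: max payoff to Row = 5
Column Z: max payoff to Row = 5
Minimum is 2, achieved by column X.
Minimax strategy: X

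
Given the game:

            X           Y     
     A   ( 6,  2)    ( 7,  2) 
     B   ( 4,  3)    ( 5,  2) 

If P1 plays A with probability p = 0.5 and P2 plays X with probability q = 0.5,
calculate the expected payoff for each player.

E[P1] = 5.5, E[P2] = 2.25

Work:
E[P1] = p·q·π₁(A,X) + p·(1-q)·π₁(A,Y) + (1-p)·q·π₁(B,X) + (1-p)·(1-q)·π₁(B,Y)
= 0.5·0.5·6 + 0.5·0.5·7 + 0.5·0.5·4 + 0.5·0.5·5
= 5.5

E[P2] = 2.25 (similar calculation)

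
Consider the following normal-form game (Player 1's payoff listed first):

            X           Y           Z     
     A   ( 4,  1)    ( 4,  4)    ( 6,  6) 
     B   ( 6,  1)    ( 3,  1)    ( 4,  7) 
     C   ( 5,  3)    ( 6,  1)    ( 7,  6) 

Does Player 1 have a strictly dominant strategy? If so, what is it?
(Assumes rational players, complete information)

No strictly dominant strategy exists for Player 1

Work:
A strategy strictly dominates another if it gives a strictly higher payoff against every opponent action. Compare each pair of P1's strategies column-by-column:
  A vs B: [4 vs 6, 4 vs 3, 6 vs 4] → A does not strictly dominate B (column X: 4 ≤ 6)
  A vs C: [4 vs 5, 4 vs 6, 6 vs 7] → A does not strictly dominate C (column X: 4 ≤ 5)
  B vs A: [6 vs 4, 3 vs 4, 4 vs 6] → B does not strictly dominate A (column Y: 3 ≤ 4)
  B vs C: [6 vs 5, 3 vs 6, 4 vs 7] → B does not strictly dominate C (column Y: 3 ≤ 6)
  C vs A: [5 vs 4, 6 vs 4, 7 vs 6] → C strictly dominates A
  C vs B: [5 vs 6, 6 vs 3, 7 vs 4] → C does not strictly dominate B (column X: 5 ≤ 6)
No single strategy strictly dominates all others → no strictly dominant strategy.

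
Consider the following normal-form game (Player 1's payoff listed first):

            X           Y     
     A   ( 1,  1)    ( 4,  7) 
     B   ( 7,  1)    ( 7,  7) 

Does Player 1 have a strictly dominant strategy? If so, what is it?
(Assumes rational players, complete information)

Yes, Player 1's strictly dominant strategy is B

Work:
A strategy strictly dominates another if it gives a strictly higher payoff against every opponent action. Compare each pair of P1's strategies column-by-column:
  A vs B: [1 vs 7, 4 vs 7] → A does not strictly dominate B (column X: 1 ≤ 7)
  B vs A: [7 vs 1, 7 vs 4] → B strictly dominates A
B strictly dominates every other strategy → strictly dominant.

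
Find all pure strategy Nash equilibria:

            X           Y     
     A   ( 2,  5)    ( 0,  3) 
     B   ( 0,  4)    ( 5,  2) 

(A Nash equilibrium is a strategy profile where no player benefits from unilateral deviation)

Nash equilibrium: (A, X)

Work:
Best responses:
  P1 vs X: payoffs [2, 0] → best response A (payoff 2)
  P1 vs Y: payoffs [0, 5] → best response B (payoff 5)
  P2 vs A: payoffs [5, 3] → best response X (payoff 5)
  P2 vs B: payoffs [4, 2] → best response X (payoff 4)
Mutual best responses: (A,X) → Nash equilibria.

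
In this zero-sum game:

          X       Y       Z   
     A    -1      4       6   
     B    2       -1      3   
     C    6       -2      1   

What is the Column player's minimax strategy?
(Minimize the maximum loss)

Column should play Y, value = 4

Work:
Column player minimizes Row's maximum payoff:
Column X: max payoff to Row = 6
Column Y: max payoff to Row = 4
Column Z: max payoff to Row = 6
Minimum is 4, achieved by column Y.
Minimax strategy: Y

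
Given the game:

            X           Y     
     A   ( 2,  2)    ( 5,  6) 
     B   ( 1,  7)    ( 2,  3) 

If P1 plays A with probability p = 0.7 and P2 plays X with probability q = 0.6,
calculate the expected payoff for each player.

E[P1] = 2.66, E[P2] = 4.14

Work:
E[P1] = p·q·π₁(A,X) + p·(1-q)·π₁(A,Y) + (1-p)·q·π₁(B,X) + (1-p)·(1-q)·π₁(B,Y)
= 0.7·0.6·2 + 0.7·0.4·5 + 0.3·0.6·1 + 0.3·0.4·2
= 2.66

E[P2] = 4.14 (similar calculation)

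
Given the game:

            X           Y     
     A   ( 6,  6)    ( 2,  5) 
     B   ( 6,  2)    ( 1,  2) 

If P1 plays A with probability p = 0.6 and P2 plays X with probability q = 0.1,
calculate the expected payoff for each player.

E[P1] = 2.04, E[P2] = 3.86

Work:
E[P1] = p·q·π₁(A,X) + p·(1-q)·π₁(A,Y) + (1-p)·q·π₁(B,X) + (1-p)·(1-q)·π₁(B,Y)
= 0.6·0.1·6 + 0.6·0.9·2 + 0.4·0.1·6 + 0.4·0.9·1
= 2.04

E[P2] = 3.86 (similar calculation)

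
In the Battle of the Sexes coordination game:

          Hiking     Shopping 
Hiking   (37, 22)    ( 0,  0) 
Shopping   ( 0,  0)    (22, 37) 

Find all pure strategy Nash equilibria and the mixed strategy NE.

Pure NE: (Hiking, Hiking) and (Shopping, Shopping); Mixed NE: p = 0.6271, q = 0.3729

Work:
Check pure NE:
(Hiking, Hiking): (37, 22) - no unilateral deviation beneficial
(Shopping, Shopping): (22, 37) - no unilateral deviation beneficial
Mixed NE: P1 plays Hiking with p = 0.6271, P2 plays Hiking with q = 0.3729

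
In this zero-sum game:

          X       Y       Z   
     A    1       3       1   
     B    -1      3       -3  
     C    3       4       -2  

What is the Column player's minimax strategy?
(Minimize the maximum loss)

Column should play Z, value = 1

Work:
Column player minimizes Row's maximum payoff:
Column X: max payoff to Row = 3
Column Y: max payoff to Row = 4
Column Z: max payoff to Row = 1
Minimum is 1, achieved by column Z.
Minimax strategy: Z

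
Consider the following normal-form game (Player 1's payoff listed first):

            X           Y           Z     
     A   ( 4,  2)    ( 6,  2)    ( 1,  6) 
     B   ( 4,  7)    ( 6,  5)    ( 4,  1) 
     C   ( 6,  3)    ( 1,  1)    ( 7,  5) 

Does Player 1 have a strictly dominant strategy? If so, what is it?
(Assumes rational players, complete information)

No strictly dominant strategy exists for Player 1

Work:
A strategy strictly dominates another if it gives a strictly higher payoff against every opponent action. Compare each pair of P1's strategies column-by-column:
  A vs B: [4 vs 4, 6 vs 6, 1 vs 4] → A does not strictly dominate B (column X: 4 ≤ 4)
  A vs C: [4 vs 6, 6 vs 1, 1 vs 7] → A does not strictly dominate C (column X: 4 ≤ 6)
  B vs A: [4 vs 4, 6 vs 6, 4 vs 1] → B does not strictly dominate A (column X: 4 ≤ 4)
  B vs C: [4 vs 6, 6 vs 1, 4 vs 7] → B does not strictly dominate C (column X: 4 ≤ 6)
  C vs A: [6 vs 4, 1 vs 6, 7 vs 1] → C does not strictly dominate A (column Y: 1 ≤ 6)
  C vs B: [6 vs 4, 1 vs 6, 7 vs 4] → C does not strictly dominate B (column Y: 1 ≤ 6)
No single strategy strictly dominates all others → no strictly dominant strategy.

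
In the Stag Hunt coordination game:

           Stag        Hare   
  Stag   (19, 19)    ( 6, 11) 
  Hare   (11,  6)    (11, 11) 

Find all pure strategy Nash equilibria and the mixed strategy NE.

Pure NE: (Stag, Stag) and (Hare, Hare); Mixed NE: p = 0.3846, q = 0.3846

Work:
Check pure NE:
(Stag, Stag): (19, 19) - no unilateral deviation beneficial
(Hare, Hare): (11, 11) - no unilateral deviation beneficial
Mixed NE: P1 plays Stag with p = 0.3846, P2 plays Stag with q = 0.3846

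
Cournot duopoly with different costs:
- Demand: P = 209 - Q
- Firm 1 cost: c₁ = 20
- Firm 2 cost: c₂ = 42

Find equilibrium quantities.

q₁* = 70.33, q₂* = 48.33

Work:
Reaction: q₁ = (209 - 20 - q₂)/2
Reaction: q₂ = (209 - 42 - q₁)/2
Solve simultaneously:
q₁* = (209 - 2×20 + 42)/3 = 70.33
q₂* = (209 - 2×42 + 20)/3 = 48.33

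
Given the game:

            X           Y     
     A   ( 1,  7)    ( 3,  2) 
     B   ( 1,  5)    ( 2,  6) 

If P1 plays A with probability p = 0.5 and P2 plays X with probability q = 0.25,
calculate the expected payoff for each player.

E[P1] = 2.125, E[P2] = 4.5

Work:
E[P1] = p·q·π₁(A,X) + p·(1-q)·π₁(A,Y) + (1-p)·q·π₁(B,X) + (1-p)·(1-q)·π₁(B,Y)
= 0.5·0.25·1 + 0.5·0.75·3 + 0.5·0.25·1 + 0.5·0.75·2
= 2.125

E[P2] = 4.5 (similar calculation)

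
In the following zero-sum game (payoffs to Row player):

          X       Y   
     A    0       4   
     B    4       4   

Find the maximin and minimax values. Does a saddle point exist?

Maximin = 4, Minimax = 4, Saddle: True

Work:
Row minimums: [0, 4] → maximin = 4
Column maximums: [4, 4] → minimax = 4
Saddle point exists! Game value = 4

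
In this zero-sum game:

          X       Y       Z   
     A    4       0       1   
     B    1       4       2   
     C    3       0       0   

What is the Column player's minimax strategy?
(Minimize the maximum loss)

Column should play Z, value = 2

Work:
Column player minimizes Row's maximum payoff:
Column X: max payoff to Row = 4
Column Y: max payoff to Row = 4
Column Z: max payoff to Row = 2
Minimum is 2, achieved by column Z.
Minimax strategy: Z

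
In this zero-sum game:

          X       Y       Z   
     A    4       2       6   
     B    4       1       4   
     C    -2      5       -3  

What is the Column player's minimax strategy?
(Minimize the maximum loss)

Column should play X, value = 4

Work:
Column player minimizes Row's maximum payoff:
Column X: max payoff to Row = 4
Column Y: max payoff to Row = 5
Column Z: max payoff to Row = 6
Minimum is 4, achieved by column X.
Minimax strategy: X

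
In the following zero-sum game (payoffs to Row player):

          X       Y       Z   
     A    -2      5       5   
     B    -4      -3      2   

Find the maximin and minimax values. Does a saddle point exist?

Maximin = -2, Minimax = -2, Saddle: True

Work:
Row minimums: [-2, -4] → maximin = -2
Column maximums: [-2, 5, 5] → minimax = -2
Saddle point exists! Game value = -2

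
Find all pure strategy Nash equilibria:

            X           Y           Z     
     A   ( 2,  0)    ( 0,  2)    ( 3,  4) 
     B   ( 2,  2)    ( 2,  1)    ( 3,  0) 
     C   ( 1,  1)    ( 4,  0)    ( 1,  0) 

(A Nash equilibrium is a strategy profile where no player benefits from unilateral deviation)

Nash equilibrium: (A, Z), (B, X)

Work:
Best responses:
  P1 vs X: payoffs [2, 2, 1] → best response A/B (payoff 2)
  P1 vs Y: payoffs [0, 2, 4] → best response C (payoff 4)
  P1 vs Z: payoffs [3, 3, 1] → best response A/B (payoff 3)
  P2 vs A: payoffs [0, 2, 4] → best response Z (payoff 4)
  P2 vs B: payoffs [2, 1, 0] → best response X (payoff 2)
  P2 vs C: payoffs [1, 0, 0] → best response X (payoff 1)
Mutual best responses: (A,Z), (B,X) → Nash equilibria.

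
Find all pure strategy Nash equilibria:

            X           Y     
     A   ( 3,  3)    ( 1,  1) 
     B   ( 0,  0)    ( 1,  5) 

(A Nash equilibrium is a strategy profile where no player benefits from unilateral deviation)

Nash equilibrium: (A, X), (B, Y)

Work:
Best responses:
  P1 vs X: payoffs [3, 0] → best response A (payoff 3)
  P1 vs Y: payoffs [1, 1] → best response A/B (payoff 1)
  P2 vs A: payoffs [3, 1] → best response X (payoff 3)
  P2 vs B: payoffs [0, 5] → best response Y (payoff 5)
Mutual best responses: (A,X), (B,Y) → Nash equilibria.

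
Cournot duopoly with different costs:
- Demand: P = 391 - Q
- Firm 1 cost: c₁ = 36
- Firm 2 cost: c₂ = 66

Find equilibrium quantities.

q₁* = 128.33, q₂* = 98.33

Work:
Reaction: q₁ = (391 - 36 - q₂)/2
Reaction: q₂ = (391 - 66 - q₁)/2
Solve simultaneously:
q₁* = (391 - 2×36 + 66)/3 = 128.33
q₂* = (391 - 2×66 + 36)/3 = 98.33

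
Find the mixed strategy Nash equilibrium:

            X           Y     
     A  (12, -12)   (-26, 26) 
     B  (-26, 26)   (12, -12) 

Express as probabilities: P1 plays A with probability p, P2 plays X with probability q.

p = 0.5, q = 0.5

Work:
Find probabilities that make opponent indifferent:
P2 chooses q to make P1 indifferent between A and B
P1 chooses p to make P2 indifferent between X and Y
Mixed NE: P1 plays (A: 0.5, B: 0.5), P2 plays (X: 0.5, Y: 0.5)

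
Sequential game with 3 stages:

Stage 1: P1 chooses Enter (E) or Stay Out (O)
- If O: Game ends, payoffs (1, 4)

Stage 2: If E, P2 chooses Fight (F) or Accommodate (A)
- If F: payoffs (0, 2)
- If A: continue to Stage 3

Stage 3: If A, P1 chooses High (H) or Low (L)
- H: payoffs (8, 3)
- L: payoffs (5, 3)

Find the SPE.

SPE: (E, A, H); Outcome (8, 3)

Work:
Stage 3: P1 chooses H (8 vs 5)
Stage 2: P2: F->2, A->3 (anticipating H). Choose A
Stage 1: P1: O->1, E->8 (anticipating A, H). Choose E
SPE path: E -> A -> H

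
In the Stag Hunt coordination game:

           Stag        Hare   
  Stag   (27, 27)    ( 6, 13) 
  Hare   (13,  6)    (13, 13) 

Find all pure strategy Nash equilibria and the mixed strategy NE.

Pure NE: (Stag, Stag) and (Hare, Hare); Mixed NE: p = 0.3333, q = 0.3333

Work:
Check pure NE:
(Stag, Stag): (27, 27) - no unilateral deviation beneficial
(Hare, Hare): (13, 13) - no unilateral deviation beneficial
Mixed NE: P1 plays Stag with p = 0.3333, P2 plays Stag with q = 0.3333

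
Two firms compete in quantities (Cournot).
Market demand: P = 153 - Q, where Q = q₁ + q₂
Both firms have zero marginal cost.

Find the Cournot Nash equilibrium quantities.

q₁* = q₂* = 51.0; P* = 51.0

Work:
Profit: π_i = P·q_i = (a - q_i - q_j)·q_i
FOC: ∂π_i/∂q_i = a - 2q_i - q_j = 0
Reaction function: q_i = (153 - q_j)/2
Symmetry: q* = 153/3 = 51.0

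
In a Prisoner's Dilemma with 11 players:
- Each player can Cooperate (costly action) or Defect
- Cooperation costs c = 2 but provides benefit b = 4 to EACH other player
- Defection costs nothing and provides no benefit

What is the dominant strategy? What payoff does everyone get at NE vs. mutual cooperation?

Dominant: Defect; NE payoff = 0; Coop payoff = 38

Work:
Defect dominates (saves cost c = 2, benefit to others is external)
NE: All defect → everyone gets 0
If all cooperate: each receives (10)×4 - 2 = 38
Social dilemma: 38 > 0 but NE gives 0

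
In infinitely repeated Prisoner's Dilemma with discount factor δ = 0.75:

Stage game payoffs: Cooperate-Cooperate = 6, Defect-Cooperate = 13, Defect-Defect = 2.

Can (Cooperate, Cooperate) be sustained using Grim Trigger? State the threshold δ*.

δ* = 0.6364; since δ = 0.75 ≥ 0.6364, cooperation can be sustained

Work:
For Grim Trigger:
Cooperate forever: 6/(1-δ)
Defect then punished: 13 + 2·δ/(1-δ)
Need: 6/(1-δ) ≥ 13 + 2·δ/(1-δ)
Solving: δ ≥ (T-R)/(T-P) = (13-6)/(13-2) = 0.6364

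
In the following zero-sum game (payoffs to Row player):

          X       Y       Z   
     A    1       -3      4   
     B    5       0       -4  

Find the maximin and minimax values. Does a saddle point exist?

Maximin = -3, Minimax = 0, Saddle: False

Work:
Row minimums: [-3, -4] → maximin = -3
Column maximums: [5, 0, 4] → minimax = 0
No saddle point (maximin ≠ minimax). Mixed strategy needed.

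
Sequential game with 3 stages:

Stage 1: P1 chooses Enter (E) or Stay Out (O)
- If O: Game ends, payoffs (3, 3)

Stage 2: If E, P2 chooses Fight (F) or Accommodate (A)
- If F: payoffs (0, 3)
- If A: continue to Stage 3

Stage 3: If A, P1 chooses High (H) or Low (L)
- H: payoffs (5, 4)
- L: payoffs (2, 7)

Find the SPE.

SPE: (E, A, H); Outcome (5, 4)

Work:
Stage 3: P1 chooses H (5 vs 2)
Stage 2: P2: F->3, A->4 (anticipating H). Choose A
Stage 1: P1: O->3, E->5 (anticipating A, H). Choose E
SPE path: E -> A -> H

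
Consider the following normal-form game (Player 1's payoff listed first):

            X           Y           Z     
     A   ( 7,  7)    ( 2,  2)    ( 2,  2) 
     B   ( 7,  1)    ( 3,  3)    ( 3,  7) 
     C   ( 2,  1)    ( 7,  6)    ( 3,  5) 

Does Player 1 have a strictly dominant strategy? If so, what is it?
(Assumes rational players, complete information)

No strictly dominant strategy exists for Player 1

Work:
A strategy strictly dominates another if it gives a strictly higher payoff against every opponent action. Compare each pair of P1's strategies column-by-column:
  A vs B: [7 vs 7, 2 vs 3, 2 vs 3] → A does not strictly dominate B (column X: 7 ≤ 7)
  A vs C: [7 vs 2, 2 vs 7, 2 vs 3] → A does not strictly dominate C (column Y: 2 ≤ 7)
  B vs A: [7 vs 7, 3 vs 2, 3 vs 2] → B does not strictly dominate A (column X: 7 ≤ 7)
  B vs C: [7 vs 2, 3 vs 7, 3 vs 3] → B does not strictly dominate C (column Y: 3 ≤ 7)
  C vs A: [2 vs 7, 7 vs 2, 3 vs 2] → C does not strictly dominate A (column X: 2 ≤ 7)
  C vs B: [2 vs 7, 7 vs 3, 3 vs 3] → C does not strictly dominate B (column X: 2 ≤ 7)
No single strategy strictly dominates all others → no strictly dominant strategy.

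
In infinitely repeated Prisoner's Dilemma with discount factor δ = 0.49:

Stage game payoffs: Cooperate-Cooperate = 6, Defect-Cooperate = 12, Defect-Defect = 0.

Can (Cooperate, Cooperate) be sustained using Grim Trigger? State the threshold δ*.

δ* = 0.5; since δ = 0.49 < 0.5, cooperation cannot be sustained

Work:
For Grim Trigger:
Cooperate forever: 6/(1-δ)
Defect then punished: 12 + 0·δ/(1-δ)
Need: 6/(1-δ) ≥ 12 + 0·δ/(1-δ)
Solving: δ ≥ (T-R)/(T-P) = (12-6)/(12-0) = 0.5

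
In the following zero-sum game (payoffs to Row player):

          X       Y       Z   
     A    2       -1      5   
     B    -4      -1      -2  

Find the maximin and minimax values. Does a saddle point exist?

Maximin = -1, Minimax = -1, Saddle: True

Work:
Row minimums: [-1, -4] → maximin = -1
Column maximums: [2, -1, 5] → minimax = -1
Saddle point exists! Game value = -1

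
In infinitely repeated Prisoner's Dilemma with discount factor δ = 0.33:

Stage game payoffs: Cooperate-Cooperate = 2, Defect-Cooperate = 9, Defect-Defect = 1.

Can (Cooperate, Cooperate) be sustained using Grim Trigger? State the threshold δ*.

δ* = 0.875; since δ = 0.33 < 0.875, cooperation cannot be sustained

Work:
For Grim Trigger:
Cooperate forever: 2/(1-δ)
Defect then punished: 9 + 1·δ/(1-δ)
Need: 2/(1-δ) ≥ 9 + 1·δ/(1-δ)
Solving: δ ≥ (T-R)/(T-P) = (9-2)/(9-1) = 0.875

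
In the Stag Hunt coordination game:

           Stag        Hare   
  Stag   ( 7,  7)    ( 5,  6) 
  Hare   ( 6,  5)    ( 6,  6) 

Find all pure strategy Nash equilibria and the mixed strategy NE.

Pure NE: (Stag, Stag) and (Hare, Hare); Mixed NE: p = 0.5, q = 0.5

Work:
Check pure NE:
(Stag, Stag): (7, 7) - no unilateral deviation beneficial
(Hare, Hare): (6, 6) - no unilateral deviation beneficial
Mixed NE: P1 plays Stag with p = 0.5, P2 plays Stag with q = 0.5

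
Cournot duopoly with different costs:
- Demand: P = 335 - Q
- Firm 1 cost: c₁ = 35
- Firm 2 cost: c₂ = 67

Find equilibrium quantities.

q₁* = 110.67, q₂* = 78.67

Work:
Reaction: q₁ = (335 - 35 - q₂)/2
Reaction: q₂ = (335 - 67 - q₁)/2
Solve simultaneously:
q₁* = (335 - 2×35 + 67)/3 = 110.67
q₂* = (335 - 2×67 + 35)/3 = 78.67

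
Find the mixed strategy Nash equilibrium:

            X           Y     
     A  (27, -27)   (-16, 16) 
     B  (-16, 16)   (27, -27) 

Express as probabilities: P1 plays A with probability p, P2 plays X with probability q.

p = 0.5, q = 0.5

Work:
Find probabilities that make opponent indifferent:
P2 chooses q to make P1 indifferent between A and B
P1 chooses p to make P2 indifferent between X and Y
Mixed NE: P1 plays (A: 0.5, B: 0.5), P2 plays (X: 0.5, Y: 0.5)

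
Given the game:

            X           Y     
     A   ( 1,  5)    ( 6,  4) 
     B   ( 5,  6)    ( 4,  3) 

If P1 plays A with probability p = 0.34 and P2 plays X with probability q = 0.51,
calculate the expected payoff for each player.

E[P1] = 4.1496, E[P2] = 4.5232

Work:
E[P1] = p·q·π₁(A,X) + p·(1-q)·π₁(A,Y) + (1-p)·q·π₁(B,X) + (1-p)·(1-q)·π₁(B,Y)
= 0.34·0.51·1 + 0.34·0.49·6 + 0.66·0.51·5 + 0.66·0.49·4
= 4.1496

E[P2] = 4.5232 (similar calculation)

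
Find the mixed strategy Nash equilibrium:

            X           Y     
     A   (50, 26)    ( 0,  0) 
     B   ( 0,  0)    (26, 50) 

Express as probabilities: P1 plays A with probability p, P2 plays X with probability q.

p = 0.6579, q = 0.3421

Work:
Find probabilities that make opponent indifferent:
P2 chooses q to make P1 indifferent between A and B
P1 chooses p to make P2 indifferent between X and Y
Mixed NE: P1 plays (A: 0.6579, B: 0.3421), P2 plays (X: 0.3421, Y: 0.6579)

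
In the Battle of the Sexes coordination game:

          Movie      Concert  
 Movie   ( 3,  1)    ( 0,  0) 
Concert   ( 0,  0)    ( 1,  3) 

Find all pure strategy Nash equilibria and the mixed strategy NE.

Pure NE: (Movie, Movie) and (Concert, Concert); Mixed NE: p = 0.75, q = 0.25

Work:
Check pure NE:
(Movie, Movie): (3, 1) - no unilateral deviation beneficial
(Concert, Concert): (1, 3) - no unilateral deviation beneficial
Mixed NE: P1 plays Movie with p = 0.75, P2 plays Movie with q = 0.25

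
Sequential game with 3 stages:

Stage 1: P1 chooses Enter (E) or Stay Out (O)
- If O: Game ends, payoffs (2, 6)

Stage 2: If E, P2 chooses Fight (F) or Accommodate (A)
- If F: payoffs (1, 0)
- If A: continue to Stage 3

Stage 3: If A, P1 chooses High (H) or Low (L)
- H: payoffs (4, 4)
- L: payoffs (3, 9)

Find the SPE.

SPE: (E, A, H); Outcome (4, 4)

Work:
Stage 3: P1 chooses H (4 vs 3)
Stage 2: P2: F->0, A->4 (anticipating H). Choose A
Stage 1: P1: O->2, E->4 (anticipating A, H). Choose E
SPE path: E -> A -> H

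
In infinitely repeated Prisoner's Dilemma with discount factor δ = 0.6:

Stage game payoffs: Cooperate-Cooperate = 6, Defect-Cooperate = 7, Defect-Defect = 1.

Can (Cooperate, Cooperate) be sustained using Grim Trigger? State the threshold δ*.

δ* = 0.1667; since δ = 0.6 ≥ 0.1667, cooperation can be sustained

Work:
For Grim Trigger:
Cooperate forever: 6/(1-δ)
Defect then punished: 7 + 1·δ/(1-δ)
Need: 6/(1-δ) ≥ 7 + 1·δ/(1-δ)
Solving: δ ≥ (T-R)/(T-P) = (7-6)/(7-1) = 0.1667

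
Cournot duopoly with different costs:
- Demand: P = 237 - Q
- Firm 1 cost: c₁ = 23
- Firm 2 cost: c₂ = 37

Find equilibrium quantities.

q₁* = 76.0, q₂* = 62.0

Work:
Reaction: q₁ = (237 - 23 - q₂)/2
Reaction: q₂ = (237 - 37 - q₁)/2
Solve simultaneously:
q₁* = (237 - 2×23 + 37)/3 = 76.0
q₂* = (237 - 2×37 + 23)/3 = 62.0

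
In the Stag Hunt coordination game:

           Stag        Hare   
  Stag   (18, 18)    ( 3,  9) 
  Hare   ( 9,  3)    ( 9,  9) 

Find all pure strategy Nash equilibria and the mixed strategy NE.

Pure NE: (Stag, Stag) and (Hare, Hare); Mixed NE: p = 0.4, q = 0.4

Work:
Check pure NE:
(Stag, Stag): (18, 18) - no unilateral deviation beneficial
(Hare, Hare): (9, 9) - no unilateral deviation beneficial
Mixed NE: P1 plays Stag with p = 0.4, P2 plays Stag with q = 0.4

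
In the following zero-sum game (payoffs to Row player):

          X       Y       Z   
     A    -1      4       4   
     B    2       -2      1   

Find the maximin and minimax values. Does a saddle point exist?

Maximin = -1, Minimax = 2, Saddle: False

Work:
Row minimums: [-1, -2] → maximin = -1
Column maximums: [2, 4, 4] → minimax = 2
No saddle point (maximin ≠ minimax). Mixed strategy needed.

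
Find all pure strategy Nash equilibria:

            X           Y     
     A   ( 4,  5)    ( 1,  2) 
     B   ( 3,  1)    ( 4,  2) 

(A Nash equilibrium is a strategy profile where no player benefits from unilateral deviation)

Nash equilibrium: (A, X), (B, Y)

Work:
Best responses:
  P1 vs X: payoffs [4, 3] → best response A (payoff 4)
  P1 vs Y: payoffs [1, 4] → best response B (payoff 4)
  P2 vs A: payoffs [5, 2] → best response X (payoff 5)
  P2 vs B: payoffs [1, 2] → best response Y (payoff 2)
Mutual best responses: (A,X), (B,Y) → Nash equilibria.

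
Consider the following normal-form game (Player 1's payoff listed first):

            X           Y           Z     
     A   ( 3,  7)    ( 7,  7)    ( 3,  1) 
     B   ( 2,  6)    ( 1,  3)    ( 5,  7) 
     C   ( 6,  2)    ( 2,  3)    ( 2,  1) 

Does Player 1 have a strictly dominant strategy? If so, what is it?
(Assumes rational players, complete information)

No strictly dominant strategy exists for Player 1

Work:
A strategy strictly dominates another if it gives a strictly higher payoff against every opponent action. Compare each pair of P1's strategies column-by-column:
  A vs B: [3 vs 2, 7 vs 1, 3 vs 5] → A does not strictly dominate B (column Z: 3 ≤ 5)
  A vs C: [3 vs 6, 7 vs 2, 3 vs 2] → A does not strictly dominate C (column X: 3 ≤ 6)
  B vs A: [2 vs 3, 1 vs 7, 5 vs 3] → B does not strictly dominate A (column X: 2 ≤ 3)
  B vs C: [2 vs 6, 1 vs 2, 5 vs 2] → B does not strictly dominate C (column X: 2 ≤ 6)
  C vs A: [6 vs 3, 2 vs 7, 2 vs 3] → C does not strictly dominate A (column Y: 2 ≤ 7)
  C vs B: [6 vs 2, 2 vs 1, 2 vs 5] → C does not strictly dominate B (column Z: 2 ≤ 5)
No single strategy strictly dominates all others → no strictly dominant strategy.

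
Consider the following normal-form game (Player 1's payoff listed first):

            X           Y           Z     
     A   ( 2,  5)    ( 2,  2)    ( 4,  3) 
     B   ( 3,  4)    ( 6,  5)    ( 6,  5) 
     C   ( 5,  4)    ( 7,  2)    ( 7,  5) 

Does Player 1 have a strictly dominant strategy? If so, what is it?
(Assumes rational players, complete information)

Yes, Player 1's strictly dominant strategy is C

Work:
A strategy strictly dominates another if it gives a strictly higher payoff against every opponent action. Compare each pair of P1's strategies column-by-column:
  A vs B: [2 vs 3, 2 vs 6, 4 vs 6] → A does not strictly dominate B (column X: 2 ≤ 3)
  A vs C: [2 vs 5, 2 vs 7, 4 vs 7] → A does not strictly dominate C (column X: 2 ≤ 5)
  B vs A: [3 vs 2, 6 vs 2, 6 vs 4] → B strictly dominates A
  B vs C: [3 vs 5, 6 vs 7, 6 vs 7] → B does not strictly dominate C (column X: 3 ≤ 5)
  C vs A: [5 vs 2, 7 vs 2, 7 vs 4] → C strictly dominates A
  C vs B: [5 vs 3, 7 vs 6, 7 vs 6] → C strictly dominates B
C strictly dominates every other strategy → strictly dominant.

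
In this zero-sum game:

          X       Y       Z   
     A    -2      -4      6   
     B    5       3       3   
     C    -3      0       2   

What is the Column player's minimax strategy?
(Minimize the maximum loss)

Column should play Y, value = 3

Work:
Column player minimizes Row's maximum payoff:
Column X: max payoff to Row = 5
Column Y: max payoff to Row = 3
Column Z: max payoff to Row = 6
Minimum is 3, achieved by column Y.
Minimax strategy: Y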